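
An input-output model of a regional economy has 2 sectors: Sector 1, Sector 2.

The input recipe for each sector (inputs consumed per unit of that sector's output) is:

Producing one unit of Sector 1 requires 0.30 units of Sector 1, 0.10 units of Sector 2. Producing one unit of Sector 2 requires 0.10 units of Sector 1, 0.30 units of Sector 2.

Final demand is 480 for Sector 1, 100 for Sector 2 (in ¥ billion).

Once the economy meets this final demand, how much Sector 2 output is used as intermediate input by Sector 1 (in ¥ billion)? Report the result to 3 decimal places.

z_21 = 72.083

I − A =
  [   0.70    -0.10]
  [  -0.10     0.70]
det(I−A) = (0.70)(0.70) − (-0.10)(-0.10) = 0.4800
adj(I−A) = [[0.70, 0.10], [0.10, 0.70]]
(I − A)⁻¹ = adj(I−A) / det(I−A) ≈
  [   1.4583     0.2083]
  [   0.2083     1.4583]
First solve x = (I − A)⁻¹ d = adj(I−A)·d / det(I−A); in particular x_1 = (0.70·480 + 0.10·100) / 0.4800 = 346.00 / 0.4800 ≈ 720.83333.
Intermediate flow from 2 to 1: z_21 = a_21 · x_1 = 0.10 × 346.00 / 0.4800 = 34.60 / 0.4800 ≈ 72.083.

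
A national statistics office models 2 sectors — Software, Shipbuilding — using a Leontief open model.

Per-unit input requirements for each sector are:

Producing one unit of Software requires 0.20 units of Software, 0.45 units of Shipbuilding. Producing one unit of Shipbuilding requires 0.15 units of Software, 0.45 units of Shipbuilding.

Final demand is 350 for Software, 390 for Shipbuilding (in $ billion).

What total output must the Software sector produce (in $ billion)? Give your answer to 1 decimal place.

I − A =
  [   0.80    -0.15]
  [  -0.45     0.55]
det(I−A) = (0.80)(0.55) − (-0.15)(-0.45) = 0.3725
adj(I−A) = [[0.55, 0.15], [0.45, 0.80]]
(I − A)⁻¹ = adj(I−A) / det(I−A) ≈
  [   1.4765     0.4027]
  [   1.2081     2.1477]
x = (I − A)⁻¹ d = adj(I−A)·d / det(I−A), with det(I−A) = 0.3725:
  x_1 = (0.55·350 + 0.15·390) / 0.3725 = 251.00 / 0.3725 ≈ 673.8
  x_2 = (0.45·350 + 0.80·390) / 0.3725 = 469.50 / 0.3725 ≈ 1260.4

x_1 = 673.8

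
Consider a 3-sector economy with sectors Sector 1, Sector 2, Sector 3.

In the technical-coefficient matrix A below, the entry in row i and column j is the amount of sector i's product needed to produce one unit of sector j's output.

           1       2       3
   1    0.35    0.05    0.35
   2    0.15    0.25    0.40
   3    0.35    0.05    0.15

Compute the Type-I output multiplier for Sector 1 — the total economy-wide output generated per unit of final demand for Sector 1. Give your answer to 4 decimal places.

I − A =
  [   0.65    -0.05    -0.35]
  [  -0.15     0.75    -0.40]
  [  -0.35    -0.05     0.85]
Cofactors of I−A, C_ij = (−1)^(i+j)·(minor ij) (rows/columns in the sector order above):
  C_11 = (0.75)(0.85) − (-0.40)(-0.05) = 0.6175
  C_12 = −[(-0.15)(0.85) − (-0.40)(-0.35)] = 0.2675
  C_13 = (-0.15)(-0.05) − (0.75)(-0.35) = 0.2700
  C_21 = −[(-0.05)(0.85) − (-0.35)(-0.05)] = 0.0600
  C_22 = (0.65)(0.85) − (-0.35)(-0.35) = 0.4300
  C_23 = −[(0.65)(-0.05) − (-0.05)(-0.35)] = 0.0500
  C_31 = (-0.05)(-0.40) − (-0.35)(0.75) = 0.2825
  C_32 = −[(0.65)(-0.40) − (-0.35)(-0.15)] = 0.3125
  C_33 = (0.65)(0.75) − (-0.05)(-0.15) = 0.4800
det(I−A) = Σ_j (I−A)_1j·C_1j = (0.65)(0.6175) + (-0.05)(0.2675) + (-0.35)(0.2700) = 0.2935
adj(I−A) = Cᵀ =
  [ 0.6175   0.0600   0.2825]
  [ 0.2675   0.4300   0.3125]
  [ 0.2700   0.0500   0.4800]
(I − A)⁻¹ = adj(I−A) / det(I−A) ≈
  [   2.10392     0.20443     0.96252]
  [   0.91141     1.46508     1.06474]
  [   0.91993     0.17036     1.63543]
The output multiplier for sector j is the column-j sum of the Leontief inverse (I − A)⁻¹ = adj(I−A) / det(I−A).
Column 1 of adj(I−A): (0.6175, 0.2675, 0.2700); det(I−A) = 0.2935.
m_1 = (0.6175 + 0.2675 + 0.2700) / 0.2935 = 1.155 / 0.2935 ≈ 3.9353.

m_1 = 3.9353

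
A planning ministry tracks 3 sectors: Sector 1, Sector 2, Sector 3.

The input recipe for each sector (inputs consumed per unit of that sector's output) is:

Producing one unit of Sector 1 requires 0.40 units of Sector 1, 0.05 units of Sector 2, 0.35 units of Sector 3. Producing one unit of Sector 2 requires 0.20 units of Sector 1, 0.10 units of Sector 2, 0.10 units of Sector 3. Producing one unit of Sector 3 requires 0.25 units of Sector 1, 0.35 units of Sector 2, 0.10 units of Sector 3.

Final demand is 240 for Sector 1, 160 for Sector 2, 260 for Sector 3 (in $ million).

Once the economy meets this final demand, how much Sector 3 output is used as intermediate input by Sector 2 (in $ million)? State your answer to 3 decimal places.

z_32 = 48.492

I − A =
  [   0.60    -0.20    -0.25]
  [  -0.05     0.90    -0.35]
  [  -0.35    -0.10     0.90]
Cofactors of I−A, C_ij = (−1)^(i+j)·(minor ij) (rows/columns in the sector order above):
  C_11 = (0.90)(0.90) − (-0.35)(-0.10) = 0.7750
  C_12 = −[(-0.05)(0.90) − (-0.35)(-0.35)] = 0.1675
  C_13 = (-0.05)(-0.10) − (0.90)(-0.35) = 0.3200
  C_21 = −[(-0.20)(0.90) − (-0.25)(-0.10)] = 0.2050
  C_22 = (0.60)(0.90) − (-0.25)(-0.35) = 0.4525
  C_23 = −[(0.60)(-0.10) − (-0.20)(-0.35)] = 0.1300
  C_31 = (-0.20)(-0.35) − (-0.25)(0.90) = 0.2950
  C_32 = −[(0.60)(-0.35) − (-0.25)(-0.05)] = 0.2225
  C_33 = (0.60)(0.90) − (-0.20)(-0.05) = 0.5300
det(I−A) = Σ_j (I−A)_1j·C_1j = (0.60)(0.7750) + (-0.20)(0.1675) + (-0.25)(0.3200) = 0.3515
adj(I−A) = Cᵀ =
  [ 0.7750   0.2050   0.2950]
  [ 0.1675   0.4525   0.2225]
  [ 0.3200   0.1300   0.5300]
(I − A)⁻¹ = adj(I−A) / det(I−A) ≈
  [   2.2048     0.5832     0.8393]
  [   0.4765     1.2873     0.6330]
  [   0.9104     0.3698     1.5078]
First solve x = (I − A)⁻¹ d = adj(I−A)·d / det(I−A); in particular x_2 = (0.1675·240 + 0.4525·160 + 0.2225·260) / 0.3515 = 170.45 / 0.3515 ≈ 484.92176.
Intermediate flow from 3 to 2: z_32 = a_32 · x_2 = 0.10 × 170.45 / 0.3515 = 17.045 / 0.3515 ≈ 48.492.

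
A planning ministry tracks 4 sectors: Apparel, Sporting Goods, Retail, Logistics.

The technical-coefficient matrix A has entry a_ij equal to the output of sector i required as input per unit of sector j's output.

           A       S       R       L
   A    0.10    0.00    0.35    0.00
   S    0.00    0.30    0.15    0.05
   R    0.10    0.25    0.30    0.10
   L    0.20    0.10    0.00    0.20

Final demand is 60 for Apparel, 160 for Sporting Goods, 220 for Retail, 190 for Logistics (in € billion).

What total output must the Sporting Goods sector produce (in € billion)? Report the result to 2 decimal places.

x_S = 368.48

I − A =
  [   0.90     0.00    -0.35     0.00]
  [   0.00     0.70    -0.15    -0.05]
  [  -0.10    -0.25     0.70    -0.10]
  [  -0.20    -0.10     0.00     0.80]
Compute the cofactors C_ij = (−1)^(i+j)·(3×3 minor ij) of I−A; the adjugate is their transpose:
adj(I−A) = Cᵀ =
  [ 0.357000   0.073500   0.194250   0.028875]
  [ 0.022000   0.469000   0.111500   0.043250]
  [ 0.072000   0.189000   0.499500   0.074250]
  [ 0.092000   0.077000   0.062500   0.382750]
det(I−A) = Σ_j (I−A)_1j·C_1j = (0.90)(0.357000) + (0.00)(0.022000) + (-0.35)(0.072000) + (0.00)(0.092000) = 0.2961
(I − A)⁻¹ = adj(I−A) / det(I−A) ≈
  [   1.2057     0.2482     0.6560     0.0975]
  [   0.0743     1.5839     0.3766     0.1461]
  [   0.2432     0.6383     1.6869     0.2508]
  [   0.3107     0.2600     0.2111     1.2926]
x = (I − A)⁻¹ d = adj(I−A)·d / det(I−A), with det(I−A) = 0.2961:
  x_A = (0.357000·60 + 0.073500·160 + 0.194250·220 + 0.028875·190) / 0.2961 = 81.40125 / 0.2961 ≈ 274.91
  x_S = (0.022000·60 + 0.469000·160 + 0.111500·220 + 0.043250·190) / 0.2961 = 109.1075 / 0.2961 ≈ 368.48
  x_R = (0.072000·60 + 0.189000·160 + 0.499500·220 + 0.074250·190) / 0.2961 = 158.5575 / 0.2961 ≈ 535.49
  x_L = (0.092000·60 + 0.077000·160 + 0.062500·220 + 0.382750·190) / 0.2961 = 104.3125 / 0.2961 ≈ 352.29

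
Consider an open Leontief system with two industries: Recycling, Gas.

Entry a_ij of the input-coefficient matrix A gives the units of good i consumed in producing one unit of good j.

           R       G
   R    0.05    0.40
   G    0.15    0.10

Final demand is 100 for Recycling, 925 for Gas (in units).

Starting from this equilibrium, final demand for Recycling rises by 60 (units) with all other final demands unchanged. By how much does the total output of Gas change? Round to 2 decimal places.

I − A =
  [   0.95    -0.40]
  [  -0.15     0.90]
det(I−A) = (0.95)(0.90) − (-0.40)(-0.15) = 0.7950
adj(I−A) = [[0.90, 0.40], [0.15, 0.95]]
(I − A)⁻¹ = adj(I−A) / det(I−A) ≈
  [   1.1321     0.5031]
  [   0.1887     1.1950]
Δx = (I − A)⁻¹ Δd with Δd having +60 in the Recycling component and 0 elsewhere.
So Δx_G = L_GR · (+60), where L_GR = adj(I−A)_GR / det(I−A) = 0.15 / 0.7950.
Δx_G = 0.15 × (+60) / 0.7950 = 9.00 / 0.7950 ≈ 11.32.

Δx_G = 11.32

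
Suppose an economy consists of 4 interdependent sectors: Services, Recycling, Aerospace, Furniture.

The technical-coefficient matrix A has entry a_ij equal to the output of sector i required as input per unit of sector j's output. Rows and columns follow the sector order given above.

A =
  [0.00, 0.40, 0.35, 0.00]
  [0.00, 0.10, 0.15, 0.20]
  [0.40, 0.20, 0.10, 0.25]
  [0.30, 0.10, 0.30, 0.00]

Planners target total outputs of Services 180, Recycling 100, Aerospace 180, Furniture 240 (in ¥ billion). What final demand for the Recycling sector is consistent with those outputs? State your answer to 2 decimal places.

I − A =
  [   1.00    -0.40    -0.35     0.00]
  [   0.00     0.90    -0.15    -0.20]
  [  -0.40    -0.20     0.90    -0.25]
  [  -0.30    -0.10    -0.30     1.00]
d = (I − A) x:
  d_1 = (+1.00)·180 + (-0.40)·100 + (-0.35)·180 + (+0.00)·240 = 77.00
  d_2 = (+0.00)·180 + (+0.90)·100 + (-0.15)·180 + (-0.20)·240 = 15.00
  d_3 = (-0.40)·180 + (-0.20)·100 + (+0.90)·180 + (-0.25)·240 = 10.00
  d_4 = (-0.30)·180 + (-0.10)·100 + (-0.30)·180 + (+1.00)·240 = 122.00

d_2 = 15.00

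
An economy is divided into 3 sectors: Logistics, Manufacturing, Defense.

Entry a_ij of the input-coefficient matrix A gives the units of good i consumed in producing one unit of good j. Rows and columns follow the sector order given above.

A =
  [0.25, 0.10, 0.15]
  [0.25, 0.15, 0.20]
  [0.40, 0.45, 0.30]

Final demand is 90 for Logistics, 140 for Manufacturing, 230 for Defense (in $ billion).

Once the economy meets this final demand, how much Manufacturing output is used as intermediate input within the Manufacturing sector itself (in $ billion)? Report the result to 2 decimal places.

z_MM = 68.95

I − A =
  [   0.75    -0.10    -0.15]
  [  -0.25     0.85    -0.20]
  [  -0.40    -0.45     0.70]
Cofactors of I−A, C_ij = (−1)^(i+j)·(minor ij) (rows/columns in the sector order above):
  C_11 = (0.85)(0.70) − (-0.20)(-0.45) = 0.5050
  C_12 = −[(-0.25)(0.70) − (-0.20)(-0.40)] = 0.2550
  C_13 = (-0.25)(-0.45) − (0.85)(-0.40) = 0.4525
  C_21 = −[(-0.10)(0.70) − (-0.15)(-0.45)] = 0.1375
  C_22 = (0.75)(0.70) − (-0.15)(-0.40) = 0.4650
  C_23 = −[(0.75)(-0.45) − (-0.10)(-0.40)] = 0.3775
  C_31 = (-0.10)(-0.20) − (-0.15)(0.85) = 0.1475
  C_32 = −[(0.75)(-0.20) − (-0.15)(-0.25)] = 0.1875
  C_33 = (0.75)(0.85) − (-0.10)(-0.25) = 0.6125
det(I−A) = Σ_j (I−A)_1j·C_1j = (0.75)(0.5050) + (-0.10)(0.2550) + (-0.15)(0.4525) = 0.285375
adj(I−A) = Cᵀ =
  [ 0.5050   0.1375   0.1475]
  [ 0.2550   0.4650   0.1875]
  [ 0.4525   0.3775   0.6125]
(I − A)⁻¹ = adj(I−A) / det(I−A) ≈
  [   1.7696     0.4818     0.5169]
  [   0.8936     1.6294     0.6570]
  [   1.5856     1.3228     2.1463]
First solve x = (I − A)⁻¹ d = adj(I−A)·d / det(I−A); in particular x_M = (0.2550·90 + 0.4650·140 + 0.1875·230) / 0.285375 = 131.175 / 0.285375 ≈ 459.6583.
Intermediate flow from M to M: z_MM = a_MM · x_M = 0.15 × 131.175 / 0.285375 = 19.67625 / 0.285375 ≈ 68.95.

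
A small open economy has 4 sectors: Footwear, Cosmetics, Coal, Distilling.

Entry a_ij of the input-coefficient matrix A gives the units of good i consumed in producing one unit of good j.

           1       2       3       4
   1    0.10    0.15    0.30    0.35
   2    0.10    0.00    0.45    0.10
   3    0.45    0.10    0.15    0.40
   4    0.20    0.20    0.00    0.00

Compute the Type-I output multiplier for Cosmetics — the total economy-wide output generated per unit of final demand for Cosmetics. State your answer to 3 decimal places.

I − A =
  [   0.90    -0.15    -0.30    -0.35]
  [  -0.10     1.00    -0.45    -0.10]
  [  -0.45    -0.10     0.85    -0.40]
  [  -0.20    -0.20     0.00     1.00]
Compute the cofactors C_ij = (−1)^(i+j)·(3×3 minor ij) of I−A; the adjugate is their transpose:
adj(I−A) = Cᵀ =
  [ 0.752000   0.241000   0.393000   0.444500]
  [ 0.340500   0.546500   0.409500   0.337625]
  [ 0.541000   0.266000   0.787000   0.530750]
  [ 0.218500   0.157500   0.160500   0.543375]
det(I−A) = Σ_j (I−A)_1j·C_1j = (0.90)(0.752000) + (-0.15)(0.340500) + (-0.30)(0.541000) + (-0.35)(0.218500) = 0.38695
(I − A)⁻¹ = adj(I−A) / det(I−A) ≈
  [   1.9434     0.6228     1.0156     1.1487]
  [   0.8800     1.4123     1.0583     0.8725]
  [   1.3981     0.6874     2.0339     1.3716]
  [   0.5647     0.4070     0.4148     1.4043]
The output multiplier for sector j is the column-j sum of the Leontief inverse (I − A)⁻¹ = adj(I−A) / det(I−A).
Column 2 of adj(I−A): (0.241000, 0.546500, 0.266000, 0.157500); det(I−A) = 0.38695.
m_2 = (0.241000 + 0.546500 + 0.266000 + 0.157500) / 0.38695 = 1.211 / 0.38695 ≈ 3.130.

m_2 = 3.130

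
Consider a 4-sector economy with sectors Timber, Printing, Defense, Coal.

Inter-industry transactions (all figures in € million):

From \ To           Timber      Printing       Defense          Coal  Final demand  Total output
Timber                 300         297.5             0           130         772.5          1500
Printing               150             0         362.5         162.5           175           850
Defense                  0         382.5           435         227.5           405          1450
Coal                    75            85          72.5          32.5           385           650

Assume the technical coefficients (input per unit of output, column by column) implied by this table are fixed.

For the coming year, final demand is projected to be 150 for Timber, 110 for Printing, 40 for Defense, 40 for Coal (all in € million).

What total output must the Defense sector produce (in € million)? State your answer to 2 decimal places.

Technical coefficients a_ij = z_ij / X_j:
  a_11 = 300/1500 = 0.20, a_21 = 150/1500 = 0.10, a_31 = 0/1500 = 0.00, a_41 = 75/1500 = 0.05
  a_12 = 297.5/850 = 0.35, a_22 = 0/850 = 0.00, a_32 = 382.5/850 = 0.45, a_42 = 85/850 = 0.10
  a_13 = 0/1450 = 0.00, a_23 = 362.5/1450 = 0.25, a_33 = 435/1450 = 0.30, a_43 = 72.5/1450 = 0.05
  a_14 = 130/650 = 0.20, a_24 = 162.5/650 = 0.25, a_34 = 227.5/650 = 0.35, a_44 = 32.5/650 = 0.05
I − A =
  [   0.80    -0.35     0.00    -0.20]
  [  -0.10     1.00    -0.25    -0.25]
  [   0.00    -0.45     0.70    -0.35]
  [  -0.05    -0.10    -0.05     0.95]
Compute the cofactors C_ij = (−1)^(i+j)·(3×3 minor ij) of I−A; the adjugate is their transpose:
adj(I−A) = Cᵀ =
  [ 0.508750   0.245125   0.102500   0.209375]
  [ 0.077875   0.511000   0.198500   0.224000]
  [ 0.069375   0.371625   0.690375   0.366750]
  [ 0.038625   0.086250   0.062625   0.445500]
det(I−A) = Σ_j (I−A)_1j·C_1j = (0.80)(0.508750) + (-0.35)(0.077875) + (0.00)(0.069375) + (-0.20)(0.038625) = 0.37201875
(I − A)⁻¹ = adj(I−A) / det(I−A) ≈
  [   1.3675     0.6589     0.2755     0.5628]
  [   0.2093     1.3736     0.5336     0.6021]
  [   0.1865     0.9989     1.8558     0.9858]
  [   0.1038     0.2318     0.1683     1.1975]
x = (I − A)⁻¹ d = adj(I−A)·d / det(I−A), with det(I−A) = 0.37201875:
  x_1 = (0.508750·150 + 0.245125·110 + 0.102500·40 + 0.209375·40) / 0.37201875 = 115.75125 / 0.37201875 ≈ 311.14
  x_2 = (0.077875·150 + 0.511000·110 + 0.198500·40 + 0.224000·40) / 0.37201875 = 84.79125 / 0.37201875 ≈ 227.92
  x_3 = (0.069375·150 + 0.371625·110 + 0.690375·40 + 0.366750·40) / 0.37201875 = 93.57 / 0.37201875 ≈ 251.52
  x_4 = (0.038625·150 + 0.086250·110 + 0.062625·40 + 0.445500·40) / 0.37201875 = 35.60625 / 0.37201875 ≈ 95.71

x_3 = 251.52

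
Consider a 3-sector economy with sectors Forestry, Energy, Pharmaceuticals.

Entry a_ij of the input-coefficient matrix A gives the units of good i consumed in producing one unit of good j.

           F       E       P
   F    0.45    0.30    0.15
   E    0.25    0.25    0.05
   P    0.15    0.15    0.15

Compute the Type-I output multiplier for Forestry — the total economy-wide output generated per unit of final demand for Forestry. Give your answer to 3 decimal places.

I − A =
  [   0.55    -0.30    -0.15]
  [  -0.25     0.75    -0.05]
  [  -0.15    -0.15     0.85]
Cofactors of I−A, C_ij = (−1)^(i+j)·(minor ij) (rows/columns in the sector order above):
  C_11 = (0.75)(0.85) − (-0.05)(-0.15) = 0.6300
  C_12 = −[(-0.25)(0.85) − (-0.05)(-0.15)] = 0.2200
  C_13 = (-0.25)(-0.15) − (0.75)(-0.15) = 0.1500
  C_21 = −[(-0.30)(0.85) − (-0.15)(-0.15)] = 0.2775
  C_22 = (0.55)(0.85) − (-0.15)(-0.15) = 0.4450
  C_23 = −[(0.55)(-0.15) − (-0.30)(-0.15)] = 0.1275
  C_31 = (-0.30)(-0.05) − (-0.15)(0.75) = 0.1275
  C_32 = −[(0.55)(-0.05) − (-0.15)(-0.25)] = 0.0650
  C_33 = (0.55)(0.75) − (-0.30)(-0.25) = 0.3375
det(I−A) = Σ_j (I−A)_1j·C_1j = (0.55)(0.6300) + (-0.30)(0.2200) + (-0.15)(0.1500) = 0.2580
adj(I−A) = Cᵀ =
  [ 0.6300   0.2775   0.1275]
  [ 0.2200   0.4450   0.0650]
  [ 0.1500   0.1275   0.3375]
(I − A)⁻¹ = adj(I−A) / det(I−A) ≈
  [   2.4419     1.0756     0.4942]
  [   0.8527     1.7248     0.2519]
  [   0.5814     0.4942     1.3081]
The output multiplier for sector j is the column-j sum of the Leontief inverse (I − A)⁻¹ = adj(I−A) / det(I−A).
Column F of adj(I−A): (0.6300, 0.2200, 0.1500); det(I−A) = 0.2580.
m_F = (0.6300 + 0.2200 + 0.1500) / 0.2580 = 1.00 / 0.2580 ≈ 3.876.

m_F = 3.876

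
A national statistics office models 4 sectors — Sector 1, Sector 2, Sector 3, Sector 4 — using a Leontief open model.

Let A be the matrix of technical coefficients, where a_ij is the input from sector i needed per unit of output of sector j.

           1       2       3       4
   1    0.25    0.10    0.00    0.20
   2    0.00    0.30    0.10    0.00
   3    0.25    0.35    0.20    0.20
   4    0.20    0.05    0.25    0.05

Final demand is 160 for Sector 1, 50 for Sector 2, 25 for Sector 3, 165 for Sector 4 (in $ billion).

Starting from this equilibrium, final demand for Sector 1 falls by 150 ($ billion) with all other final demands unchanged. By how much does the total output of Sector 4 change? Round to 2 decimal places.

I − A =
  [   0.75    -0.10     0.00    -0.20]
  [   0.00     0.70    -0.10     0.00]
  [  -0.25    -0.35     0.80    -0.20]
  [  -0.20    -0.05    -0.25     0.95]
Compute the cofactors C_ij = (−1)^(i+j)·(3×3 minor ij) of I−A; the adjugate is their transpose:
adj(I−A) = Cᵀ =
  [ 0.462750   0.096500   0.045500   0.107000]
  [ 0.027750   0.488000   0.067250   0.020000]
  [ 0.194250   0.273125   0.470750   0.140000]
  [ 0.150000   0.117875   0.137000   0.391250]
det(I−A) = Σ_j (I−A)_1j·C_1j = (0.75)(0.462750) + (-0.10)(0.027750) + (0.00)(0.194250) + (-0.20)(0.150000) = 0.3142875
(I − A)⁻¹ = adj(I−A) / det(I−A) ≈
  [   1.4724     0.3070     0.1448     0.3405]
  [   0.0883     1.5527     0.2140     0.0636]
  [   0.6181     0.8690     1.4978     0.4455]
  [   0.4773     0.3751     0.4359     1.2449]
Δx = (I − A)⁻¹ Δd with Δd having -150 in the Sector 1 component and 0 elsewhere.
So Δx_4 = L_41 · (-150), where L_41 = adj(I−A)_41 / det(I−A) = 0.150000 / 0.3142875.
Δx_4 = 0.150000 × (-150) / 0.3142875 = -22.50 / 0.3142875 ≈ -71.59.

Δx_4 = -71.59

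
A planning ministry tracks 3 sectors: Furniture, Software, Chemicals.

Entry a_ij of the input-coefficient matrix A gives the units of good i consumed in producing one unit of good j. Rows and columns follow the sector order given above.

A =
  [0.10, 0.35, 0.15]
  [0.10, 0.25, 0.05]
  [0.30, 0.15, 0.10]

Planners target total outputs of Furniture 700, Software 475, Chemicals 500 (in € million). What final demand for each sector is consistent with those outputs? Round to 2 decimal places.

d_1 = 388.75, d_2 = 261.25, d_3 = 168.75

I − A =
  [   0.90    -0.35    -0.15]
  [  -0.10     0.75    -0.05]
  [  -0.30    -0.15     0.90]
d = (I − A) x:
  d_1 = (+0.90)·700 + (-0.35)·475 + (-0.15)·500 = 388.75
  d_2 = (-0.10)·700 + (+0.75)·475 + (-0.05)·500 = 261.25
  d_3 = (-0.30)·700 + (-0.15)·475 + (+0.90)·500 = 168.75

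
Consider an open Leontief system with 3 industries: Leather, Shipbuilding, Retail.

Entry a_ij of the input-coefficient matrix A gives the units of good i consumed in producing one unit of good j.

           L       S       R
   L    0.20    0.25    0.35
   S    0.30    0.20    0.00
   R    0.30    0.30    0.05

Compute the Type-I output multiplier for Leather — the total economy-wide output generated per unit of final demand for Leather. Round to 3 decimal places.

m_L = 3.264

I − A =
  [   0.80    -0.25    -0.35]
  [  -0.30     0.80     0.00]
  [  -0.30    -0.30     0.95]
Cofactors of I−A, C_ij = (−1)^(i+j)·(minor ij) (rows/columns in the sector order above):
  C_11 = (0.80)(0.95) − (0.00)(-0.30) = 0.7600
  C_12 = −[(-0.30)(0.95) − (0.00)(-0.30)] = 0.2850
  C_13 = (-0.30)(-0.30) − (0.80)(-0.30) = 0.3300
  C_21 = −[(-0.25)(0.95) − (-0.35)(-0.30)] = 0.3425
  C_22 = (0.80)(0.95) − (-0.35)(-0.30) = 0.6550
  C_23 = −[(0.80)(-0.30) − (-0.25)(-0.30)] = 0.3150
  C_31 = (-0.25)(0.00) − (-0.35)(0.80) = 0.2800
  C_32 = −[(0.80)(0.00) − (-0.35)(-0.30)] = 0.1050
  C_33 = (0.80)(0.80) − (-0.25)(-0.30) = 0.5650
det(I−A) = Σ_j (I−A)_1j·C_1j = (0.80)(0.7600) + (-0.25)(0.2850) + (-0.35)(0.3300) = 0.42125
adj(I−A) = Cᵀ =
  [ 0.7600   0.3425   0.2800]
  [ 0.2850   0.6550   0.1050]
  [ 0.3300   0.3150   0.5650]
(I − A)⁻¹ = adj(I−A) / det(I−A) ≈
  [   1.8042     0.8131     0.6647]
  [   0.6766     1.5549     0.2493]
  [   0.7834     0.7478     1.3412]
The output multiplier for sector j is the column-j sum of the Leontief inverse (I − A)⁻¹ = adj(I−A) / det(I−A).
Column L of adj(I−A): (0.7600, 0.2850, 0.3300); det(I−A) = 0.42125.
m_L = (0.7600 + 0.2850 + 0.3300) / 0.42125 = 1.375 / 0.42125 ≈ 3.264.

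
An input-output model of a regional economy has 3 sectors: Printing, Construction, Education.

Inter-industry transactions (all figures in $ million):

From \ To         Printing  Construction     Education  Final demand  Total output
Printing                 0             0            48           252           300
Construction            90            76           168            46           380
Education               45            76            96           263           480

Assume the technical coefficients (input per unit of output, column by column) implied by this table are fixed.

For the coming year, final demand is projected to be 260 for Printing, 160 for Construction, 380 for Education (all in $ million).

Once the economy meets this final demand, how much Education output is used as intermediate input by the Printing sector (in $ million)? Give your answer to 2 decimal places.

Technical coefficients a_ij = z_ij / X_j:
  a_PP = 0/300 = 0.00, a_CP = 90/300 = 0.30, a_EP = 45/300 = 0.15
  a_PC = 0/380 = 0.00, a_CC = 76/380 = 0.20, a_EC = 76/380 = 0.20
  a_PE = 48/480 = 0.10, a_CE = 168/480 = 0.35, a_EE = 96/480 = 0.20
I − A =
  [   1.00     0.00    -0.10]
  [  -0.30     0.80    -0.35]
  [  -0.15    -0.20     0.80]
Cofactors of I−A, C_ij = (−1)^(i+j)·(minor ij) (rows/columns in the sector order above):
  C_11 = (0.80)(0.80) − (-0.35)(-0.20) = 0.5700
  C_12 = −[(-0.30)(0.80) − (-0.35)(-0.15)] = 0.2925
  C_13 = (-0.30)(-0.20) − (0.80)(-0.15) = 0.1800
  C_21 = −[(0.00)(0.80) − (-0.10)(-0.20)] = 0.0200
  C_22 = (1.00)(0.80) − (-0.10)(-0.15) = 0.7850
  C_23 = −[(1.00)(-0.20) − (0.00)(-0.15)] = 0.2000
  C_31 = (0.00)(-0.35) − (-0.10)(0.80) = 0.0800
  C_32 = −[(1.00)(-0.35) − (-0.10)(-0.30)] = 0.3800
  C_33 = (1.00)(0.80) − (0.00)(-0.30) = 0.8000
det(I−A) = Σ_j (I−A)_1j·C_1j = (1.00)(0.5700) + (0.00)(0.2925) + (-0.10)(0.1800) = 0.5520
adj(I−A) = Cᵀ =
  [ 0.5700   0.0200   0.0800]
  [ 0.2925   0.7850   0.3800]
  [ 0.1800   0.2000   0.8000]
(I − A)⁻¹ = adj(I−A) / det(I−A) ≈
  [   1.0326     0.0362     0.1449]
  [   0.5299     1.4221     0.6884]
  [   0.3261     0.3623     1.4493]
First solve x = (I − A)⁻¹ d = adj(I−A)·d / det(I−A); in particular x_P = (0.5700·260 + 0.0200·160 + 0.0800·380) / 0.5520 = 181.80 / 0.5520 ≈ 329.3478.
Intermediate flow from E to P: z_EP = a_EP · x_P = 0.15 × 181.80 / 0.5520 = 27.27 / 0.5520 ≈ 49.40.

z_EP = 49.40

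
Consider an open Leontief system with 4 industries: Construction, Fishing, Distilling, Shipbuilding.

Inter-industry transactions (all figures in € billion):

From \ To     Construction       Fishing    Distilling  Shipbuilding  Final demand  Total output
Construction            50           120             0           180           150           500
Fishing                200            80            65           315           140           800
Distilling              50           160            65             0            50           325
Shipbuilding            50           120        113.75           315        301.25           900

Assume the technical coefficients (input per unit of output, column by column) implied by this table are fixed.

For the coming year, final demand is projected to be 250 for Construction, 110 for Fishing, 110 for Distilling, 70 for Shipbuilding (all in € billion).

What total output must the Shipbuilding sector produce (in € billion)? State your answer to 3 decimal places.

x_S = 519.943

Technical coefficients a_ij = z_ij / X_j:
  a_CC = 50/500 = 0.10, a_FC = 200/500 = 0.40, a_DC = 50/500 = 0.10, a_SC = 50/500 = 0.10
  a_CF = 120/800 = 0.15, a_FF = 80/800 = 0.10, a_DF = 160/800 = 0.20, a_SF = 120/800 = 0.15
  a_CD = 0/325 = 0.00, a_FD = 65/325 = 0.20, a_DD = 65/325 = 0.20, a_SD = 113.75/325 = 0.35
  a_CS = 180/900 = 0.20, a_FS = 315/900 = 0.35, a_DS = 0/900 = 0.00, a_SS = 315/900 = 0.35
I − A =
  [   0.90    -0.15     0.00    -0.20]
  [  -0.40     0.90    -0.20    -0.35]
  [  -0.10    -0.20     0.80     0.00]
  [  -0.10    -0.15    -0.35     0.65]
Compute the cofactors C_ij = (−1)^(i+j)·(3×3 minor ij) of I−A; the adjugate is their transpose:
adj(I−A) = Cᵀ =
  [ 0.375500   0.116000   0.106875   0.178000]
  [ 0.261250   0.445000   0.251250   0.320000]
  [ 0.112250   0.125750   0.405000   0.102250]
  [ 0.178500   0.188250   0.292500   0.561000]
det(I−A) = Σ_j (I−A)_1j·C_1j = (0.90)(0.375500) + (-0.15)(0.261250) + (0.00)(0.112250) + (-0.20)(0.178500) = 0.2630625
(I − A)⁻¹ = adj(I−A) / det(I−A) ≈
  [   1.4274     0.4410     0.4063     0.6766]
  [   0.9931     1.6916     0.9551     1.2164]
  [   0.4267     0.4780     1.5396     0.3887]
  [   0.6785     0.7156     1.1119     2.1326]
x = (I − A)⁻¹ d = adj(I−A)·d / det(I−A), with det(I−A) = 0.2630625:
  x_C = (0.375500·250 + 0.116000·110 + 0.106875·110 + 0.178000·70) / 0.2630625 = 130.85125 / 0.2630625 ≈ 497.415
  x_F = (0.261250·250 + 0.445000·110 + 0.251250·110 + 0.320000·70) / 0.2630625 = 164.30 / 0.2630625 ≈ 624.566
  x_D = (0.112250·250 + 0.125750·110 + 0.405000·110 + 0.102250·70) / 0.2630625 = 93.6025 / 0.2630625 ≈ 355.818
  x_S = (0.178500·250 + 0.188250·110 + 0.292500·110 + 0.561000·70) / 0.2630625 = 136.7775 / 0.2630625 ≈ 519.943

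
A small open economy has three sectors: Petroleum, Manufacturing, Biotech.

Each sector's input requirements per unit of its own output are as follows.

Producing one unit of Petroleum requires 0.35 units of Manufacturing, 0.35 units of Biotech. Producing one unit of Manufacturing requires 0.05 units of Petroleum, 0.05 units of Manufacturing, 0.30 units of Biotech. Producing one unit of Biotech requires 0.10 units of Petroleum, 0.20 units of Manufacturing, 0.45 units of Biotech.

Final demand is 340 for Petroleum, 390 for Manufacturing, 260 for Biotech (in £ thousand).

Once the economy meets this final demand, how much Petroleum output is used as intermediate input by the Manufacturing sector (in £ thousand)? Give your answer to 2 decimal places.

I − A =
  [   1.00    -0.05    -0.10]
  [  -0.35     0.95    -0.20]
  [  -0.35    -0.30     0.55]
Cofactors of I−A, C_ij = (−1)^(i+j)·(minor ij) (rows/columns in the sector order above):
  C_11 = (0.95)(0.55) − (-0.20)(-0.30) = 0.4625
  C_12 = −[(-0.35)(0.55) − (-0.20)(-0.35)] = 0.2625
  C_13 = (-0.35)(-0.30) − (0.95)(-0.35) = 0.4375
  C_21 = −[(-0.05)(0.55) − (-0.10)(-0.30)] = 0.0575
  C_22 = (1.00)(0.55) − (-0.10)(-0.35) = 0.5150
  C_23 = −[(1.00)(-0.30) − (-0.05)(-0.35)] = 0.3175
  C_31 = (-0.05)(-0.20) − (-0.10)(0.95) = 0.1050
  C_32 = −[(1.00)(-0.20) − (-0.10)(-0.35)] = 0.2350
  C_33 = (1.00)(0.95) − (-0.05)(-0.35) = 0.9325
det(I−A) = Σ_j (I−A)_1j·C_1j = (1.00)(0.4625) + (-0.05)(0.2625) + (-0.10)(0.4375) = 0.405625
adj(I−A) = Cᵀ =
  [ 0.4625   0.0575   0.1050]
  [ 0.2625   0.5150   0.2350]
  [ 0.4375   0.3175   0.9325]
(I − A)⁻¹ = adj(I−A) / det(I−A) ≈
  [   1.1402     0.1418     0.2589]
  [   0.6471     1.2696     0.5794]
  [   1.0786     0.7827     2.2989]
First solve x = (I − A)⁻¹ d = adj(I−A)·d / det(I−A); in particular x_M = (0.2625·340 + 0.5150·390 + 0.2350·260) / 0.405625 = 351.20 / 0.405625 ≈ 865.8243.
Intermediate flow from P to M: z_PM = a_PM · x_M = 0.05 × 351.20 / 0.405625 = 17.56 / 0.405625 ≈ 43.29.

z_PM = 43.29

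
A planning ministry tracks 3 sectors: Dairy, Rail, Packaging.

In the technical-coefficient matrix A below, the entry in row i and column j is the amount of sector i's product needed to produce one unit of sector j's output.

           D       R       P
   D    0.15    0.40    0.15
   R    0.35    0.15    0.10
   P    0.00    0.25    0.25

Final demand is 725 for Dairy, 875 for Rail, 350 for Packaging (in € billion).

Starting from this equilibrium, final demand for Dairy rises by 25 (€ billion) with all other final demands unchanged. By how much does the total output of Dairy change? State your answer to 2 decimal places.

I − A =
  [   0.85    -0.40    -0.15]
  [  -0.35     0.85    -0.10]
  [   0.00    -0.25     0.75]
Cofactors of I−A, C_ij = (−1)^(i+j)·(minor ij) (rows/columns in the sector order above):
  C_11 = (0.85)(0.75) − (-0.10)(-0.25) = 0.6125
  C_12 = −[(-0.35)(0.75) − (-0.10)(0.00)] = 0.2625
  C_13 = (-0.35)(-0.25) − (0.85)(0.00) = 0.0875
  C_21 = −[(-0.40)(0.75) − (-0.15)(-0.25)] = 0.3375
  C_22 = (0.85)(0.75) − (-0.15)(0.00) = 0.6375
  C_23 = −[(0.85)(-0.25) − (-0.40)(0.00)] = 0.2125
  C_31 = (-0.40)(-0.10) − (-0.15)(0.85) = 0.1675
  C_32 = −[(0.85)(-0.10) − (-0.15)(-0.35)] = 0.1375
  C_33 = (0.85)(0.85) − (-0.40)(-0.35) = 0.5825
det(I−A) = Σ_j (I−A)_1j·C_1j = (0.85)(0.6125) + (-0.40)(0.2625) + (-0.15)(0.0875) = 0.4025
adj(I−A) = Cᵀ =
  [ 0.6125   0.3375   0.1675]
  [ 0.2625   0.6375   0.1375]
  [ 0.0875   0.2125   0.5825]
(I − A)⁻¹ = adj(I−A) / det(I−A) ≈
  [   1.5217     0.8385     0.4161]
  [   0.6522     1.5839     0.3416]
  [   0.2174     0.5280     1.4472]
Δx = (I − A)⁻¹ Δd with Δd having +25 in the Dairy component and 0 elsewhere.
So Δx_D = L_DD · (+25), where L_DD = adj(I−A)_DD / det(I−A) = 0.6125 / 0.4025.
Δx_D = 0.6125 × (+25) / 0.4025 = 15.3125 / 0.4025 ≈ 38.04.

Δx_D = 38.04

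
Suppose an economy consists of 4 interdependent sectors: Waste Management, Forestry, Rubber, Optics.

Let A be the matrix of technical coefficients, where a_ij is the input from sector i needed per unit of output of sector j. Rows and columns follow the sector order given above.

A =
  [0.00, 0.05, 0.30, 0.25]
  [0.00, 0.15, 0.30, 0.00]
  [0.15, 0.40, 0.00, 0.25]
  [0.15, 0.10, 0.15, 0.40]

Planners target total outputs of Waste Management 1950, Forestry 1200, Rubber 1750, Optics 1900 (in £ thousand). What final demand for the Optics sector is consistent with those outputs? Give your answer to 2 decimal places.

I − A =
  [   1.00    -0.05    -0.30    -0.25]
  [   0.00     0.85    -0.30     0.00]
  [  -0.15    -0.40     1.00    -0.25]
  [  -0.15    -0.10    -0.15     0.60]
d = (I − A) x:
  d_1 = (+1.00)·1950 + (-0.05)·1200 + (-0.30)·1750 + (-0.25)·1900 = 890.00
  d_2 = (+0.00)·1950 + (+0.85)·1200 + (-0.30)·1750 + (+0.00)·1900 = 495.00
  d_3 = (-0.15)·1950 + (-0.40)·1200 + (+1.00)·1750 + (-0.25)·1900 = 502.50
  d_4 = (-0.15)·1950 + (-0.10)·1200 + (-0.15)·1750 + (+0.60)·1900 = 465.00

d_4 = 465.00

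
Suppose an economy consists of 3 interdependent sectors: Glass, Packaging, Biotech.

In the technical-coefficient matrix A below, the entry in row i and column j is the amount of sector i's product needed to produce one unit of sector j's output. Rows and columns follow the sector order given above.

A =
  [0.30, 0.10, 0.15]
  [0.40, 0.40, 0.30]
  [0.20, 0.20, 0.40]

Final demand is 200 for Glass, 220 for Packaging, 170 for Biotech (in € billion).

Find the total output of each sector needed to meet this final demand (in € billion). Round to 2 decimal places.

x_1 = 668.00, x_2 = 1278.00, x_3 = 932.00

I − A =
  [   0.70    -0.10    -0.15]
  [  -0.40     0.60    -0.30]
  [  -0.20    -0.20     0.60]
Cofactors of I−A, C_ij = (−1)^(i+j)·(minor ij) (rows/columns in the sector order above):
  C_11 = (0.60)(0.60) − (-0.30)(-0.20) = 0.3000
  C_12 = −[(-0.40)(0.60) − (-0.30)(-0.20)] = 0.3000
  C_13 = (-0.40)(-0.20) − (0.60)(-0.20) = 0.2000
  C_21 = −[(-0.10)(0.60) − (-0.15)(-0.20)] = 0.0900
  C_22 = (0.70)(0.60) − (-0.15)(-0.20) = 0.3900
  C_23 = −[(0.70)(-0.20) − (-0.10)(-0.20)] = 0.1600
  C_31 = (-0.10)(-0.30) − (-0.15)(0.60) = 0.1200
  C_32 = −[(0.70)(-0.30) − (-0.15)(-0.40)] = 0.2700
  C_33 = (0.70)(0.60) − (-0.10)(-0.40) = 0.3800
det(I−A) = Σ_j (I−A)_1j·C_1j = (0.70)(0.3000) + (-0.10)(0.3000) + (-0.15)(0.2000) = 0.1500
adj(I−A) = Cᵀ =
  [ 0.3000   0.0900   0.1200]
  [ 0.3000   0.3900   0.2700]
  [ 0.2000   0.1600   0.3800]
(I − A)⁻¹ = adj(I−A) / det(I−A) ≈
  [   2.0000     0.6000     0.8000]
  [   2.0000     2.6000     1.8000]
  [   1.3333     1.0667     2.5333]
x = (I − A)⁻¹ d = adj(I−A)·d / det(I−A), with det(I−A) = 0.1500:
  x_1 = (0.3000·200 + 0.0900·220 + 0.1200·170) / 0.1500 = 100.20 / 0.1500 = 668.00
  x_2 = (0.3000·200 + 0.3900·220 + 0.2700·170) / 0.1500 = 191.70 / 0.1500 = 1278.00
  x_3 = (0.2000·200 + 0.1600·220 + 0.3800·170) / 0.1500 = 139.80 / 0.1500 = 932.00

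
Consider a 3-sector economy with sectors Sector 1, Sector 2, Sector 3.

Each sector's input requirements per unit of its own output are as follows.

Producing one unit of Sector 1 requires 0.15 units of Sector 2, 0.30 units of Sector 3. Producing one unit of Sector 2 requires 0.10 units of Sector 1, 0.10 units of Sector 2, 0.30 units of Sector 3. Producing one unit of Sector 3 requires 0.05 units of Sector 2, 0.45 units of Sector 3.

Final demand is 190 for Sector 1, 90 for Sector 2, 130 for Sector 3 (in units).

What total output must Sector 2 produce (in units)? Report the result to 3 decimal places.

x_2 = 158.480

I − A =
  [   1.00    -0.10     0.00]
  [  -0.15     0.90    -0.05]
  [  -0.30    -0.30     0.55]
Cofactors of I−A, C_ij = (−1)^(i+j)·(minor ij) (rows/columns in the sector order above):
  C_11 = (0.90)(0.55) − (-0.05)(-0.30) = 0.4800
  C_12 = −[(-0.15)(0.55) − (-0.05)(-0.30)] = 0.0975
  C_13 = (-0.15)(-0.30) − (0.90)(-0.30) = 0.3150
  C_21 = −[(-0.10)(0.55) − (0.00)(-0.30)] = 0.0550
  C_22 = (1.00)(0.55) − (0.00)(-0.30) = 0.5500
  C_23 = −[(1.00)(-0.30) − (-0.10)(-0.30)] = 0.3300
  C_31 = (-0.10)(-0.05) − (0.00)(0.90) = 0.0050
  C_32 = −[(1.00)(-0.05) − (0.00)(-0.15)] = 0.0500
  C_33 = (1.00)(0.90) − (-0.10)(-0.15) = 0.8850
det(I−A) = Σ_j (I−A)_1j·C_1j = (1.00)(0.4800) + (-0.10)(0.0975) + (0.00)(0.3150) = 0.47025
adj(I−A) = Cᵀ =
  [ 0.4800   0.0550   0.0050]
  [ 0.0975   0.5500   0.0500]
  [ 0.3150   0.3300   0.8850]
(I − A)⁻¹ = adj(I−A) / det(I−A) ≈
  [   1.0207     0.1170     0.0106]
  [   0.2073     1.1696     0.1063]
  [   0.6699     0.7018     1.8820]
x = (I − A)⁻¹ d = adj(I−A)·d / det(I−A), with det(I−A) = 0.47025:
  x_1 = (0.4800·190 + 0.0550·90 + 0.0050·130) / 0.47025 = 96.80 / 0.47025 ≈ 205.848
  x_2 = (0.0975·190 + 0.5500·90 + 0.0500·130) / 0.47025 = 74.525 / 0.47025 ≈ 158.480
  x_3 = (0.3150·190 + 0.3300·90 + 0.8850·130) / 0.47025 = 204.60 / 0.47025 ≈ 435.088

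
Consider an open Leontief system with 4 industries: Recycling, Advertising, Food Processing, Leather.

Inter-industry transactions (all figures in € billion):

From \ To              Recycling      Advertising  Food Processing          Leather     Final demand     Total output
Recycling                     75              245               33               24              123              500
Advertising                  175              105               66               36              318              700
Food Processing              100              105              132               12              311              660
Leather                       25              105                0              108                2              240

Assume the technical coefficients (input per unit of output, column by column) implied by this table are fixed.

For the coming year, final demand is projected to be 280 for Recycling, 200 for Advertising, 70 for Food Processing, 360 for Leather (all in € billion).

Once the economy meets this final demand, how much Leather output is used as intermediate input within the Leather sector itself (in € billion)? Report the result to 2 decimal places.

Technical coefficients a_ij = z_ij / X_j:
  a_RR = 75/500 = 0.15, a_AR = 175/500 = 0.35, a_FR = 100/500 = 0.20, a_LR = 25/500 = 0.05
  a_RA = 245/700 = 0.35, a_AA = 105/700 = 0.15, a_FA = 105/700 = 0.15, a_LA = 105/700 = 0.15
  a_RF = 33/660 = 0.05, a_AF = 66/660 = 0.10, a_FF = 132/660 = 0.20, a_LF = 0/660 = 0.00
  a_RL = 24/240 = 0.10, a_AL = 36/240 = 0.15, a_FL = 12/240 = 0.05, a_LL = 108/240 = 0.45
I − A =
  [   0.85    -0.35    -0.05    -0.10]
  [  -0.35     0.85    -0.10    -0.15]
  [  -0.20    -0.15     0.80    -0.05]
  [  -0.05    -0.15     0.00     0.55]
Compute the cofactors C_ij = (−1)^(i+j)·(3×3 minor ij) of I−A; the adjugate is their transpose:
adj(I−A) = Cᵀ =
  [ 0.347000   0.170500   0.043000   0.113500]
  [ 0.171250   0.364375   0.056250   0.135625]
  [ 0.123750   0.118125   0.298750   0.081875]
  [ 0.078250   0.114875   0.019250   0.449125]
det(I−A) = Σ_j (I−A)_1j·C_1j = (0.85)(0.347000) + (-0.35)(0.171250) + (-0.05)(0.123750) + (-0.10)(0.078250) = 0.2210
(I − A)⁻¹ = adj(I−A) / det(I−A) ≈
  [   1.5701     0.7715     0.1946     0.5136]
  [   0.7749     1.6488     0.2545     0.6137]
  [   0.5600     0.5345     1.3518     0.3705]
  [   0.3541     0.5198     0.0871     2.0322]
First solve x = (I − A)⁻¹ d = adj(I−A)·d / det(I−A); in particular x_L = (0.078250·280 + 0.114875·200 + 0.019250·70 + 0.449125·360) / 0.2210 = 207.9175 / 0.2210 ≈ 940.8032.
Intermediate flow from L to L: z_LL = a_LL · x_L = 0.45 × 207.9175 / 0.2210 = 93.562875 / 0.2210 ≈ 423.36.

z_LL = 423.36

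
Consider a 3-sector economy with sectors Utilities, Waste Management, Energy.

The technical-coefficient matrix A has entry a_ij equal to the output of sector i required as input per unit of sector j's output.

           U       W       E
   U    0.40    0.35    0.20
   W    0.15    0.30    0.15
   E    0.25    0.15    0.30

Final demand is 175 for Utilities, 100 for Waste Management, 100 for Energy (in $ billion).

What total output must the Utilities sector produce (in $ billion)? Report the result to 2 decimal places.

x_U = 672.66

I − A =
  [   0.60    -0.35    -0.20]
  [  -0.15     0.70    -0.15]
  [  -0.25    -0.15     0.70]
Cofactors of I−A, C_ij = (−1)^(i+j)·(minor ij) (rows/columns in the sector order above):
  C_11 = (0.70)(0.70) − (-0.15)(-0.15) = 0.4675
  C_12 = −[(-0.15)(0.70) − (-0.15)(-0.25)] = 0.1425
  C_13 = (-0.15)(-0.15) − (0.70)(-0.25) = 0.1975
  C_21 = −[(-0.35)(0.70) − (-0.20)(-0.15)] = 0.2750
  C_22 = (0.60)(0.70) − (-0.20)(-0.25) = 0.3700
  C_23 = −[(0.60)(-0.15) − (-0.35)(-0.25)] = 0.1775
  C_31 = (-0.35)(-0.15) − (-0.20)(0.70) = 0.1925
  C_32 = −[(0.60)(-0.15) − (-0.20)(-0.15)] = 0.1200
  C_33 = (0.60)(0.70) − (-0.35)(-0.15) = 0.3675
det(I−A) = Σ_j (I−A)_1j·C_1j = (0.60)(0.4675) + (-0.35)(0.1425) + (-0.20)(0.1975) = 0.191125
adj(I−A) = Cᵀ =
  [ 0.4675   0.2750   0.1925]
  [ 0.1425   0.3700   0.1200]
  [ 0.1975   0.1775   0.3675]
(I − A)⁻¹ = adj(I−A) / det(I−A) ≈
  [   2.4460     1.4388     1.0072]
  [   0.7456     1.9359     0.6279]
  [   1.0334     0.9287     1.9228]
x = (I − A)⁻¹ d = adj(I−A)·d / det(I−A), with det(I−A) = 0.191125:
  x_U = (0.4675·175 + 0.2750·100 + 0.1925·100) / 0.191125 = 128.5625 / 0.191125 ≈ 672.66
  x_W = (0.1425·175 + 0.3700·100 + 0.1200·100) / 0.191125 = 73.9375 / 0.191125 ≈ 386.85
  x_E = (0.1975·175 + 0.1775·100 + 0.3675·100) / 0.191125 = 89.0625 / 0.191125 ≈ 465.99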